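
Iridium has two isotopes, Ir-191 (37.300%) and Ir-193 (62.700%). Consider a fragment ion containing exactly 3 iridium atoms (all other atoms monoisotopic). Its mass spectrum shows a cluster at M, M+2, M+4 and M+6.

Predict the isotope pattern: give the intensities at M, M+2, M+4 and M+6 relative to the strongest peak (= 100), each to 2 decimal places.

The 3 Ir atoms are independent, so intensities follow the terms of (0.37300 + 0.62700)^3.
P(M) = 0.37300^3 = 0.051895
P(M+2) = 3 × 0.37300^2 × 0.62700^1 = 0.261702
P(M+4) = 3 × 0.37300^1 × 0.62700^2 = 0.439911
P(M+6) = 0.62700^3 = 0.246492
The M+4 peak is largest (0.439911); scaling to 100 gives 11.80 : 59.49 : 100.00 : 56.03.

11.80 : 59.49 : 100.00 : 56.03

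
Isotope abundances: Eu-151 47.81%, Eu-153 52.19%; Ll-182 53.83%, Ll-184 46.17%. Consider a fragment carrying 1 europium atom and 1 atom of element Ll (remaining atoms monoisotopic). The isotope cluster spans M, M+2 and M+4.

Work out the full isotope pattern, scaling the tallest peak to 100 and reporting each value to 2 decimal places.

51.30 : 100.00 : 48.03

Europium pattern (n=1): 0.4781 : 0.5219
Element Ll pattern (n=1): 0.5383 : 0.4617
Convolve the two distributions (both contribute in 2-u steps):
  M: 0.4781×0.5383 = 0.257361
  M+2: 0.4781×0.4617 + 0.5219×0.5383 = 0.501678
  M+4: 0.5219×0.4617 = 0.240961
Scale to base peak (0.501678) = 100: 51.30 : 100.00 : 48.03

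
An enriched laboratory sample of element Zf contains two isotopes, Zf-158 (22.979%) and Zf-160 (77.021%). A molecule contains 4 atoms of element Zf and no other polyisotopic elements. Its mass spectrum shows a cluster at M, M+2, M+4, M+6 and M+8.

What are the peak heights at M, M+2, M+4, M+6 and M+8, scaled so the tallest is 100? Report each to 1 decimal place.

0.7 : 8.9 : 44.8 : 100.0 : 83.8

Expanding (0.22979 + 0.77021)^4:
P(M) = 0.22979^4 = 0.002788
P(M+2) = 4 × 0.22979^3 × 0.77021^1 = 0.037382
P(M+4) = 6 × 0.22979^2 × 0.77021^2 = 0.187945
P(M+6) = 4 × 0.22979^1 × 0.77021^3 = 0.419970
P(M+8) = 0.77021^4 = 0.351914
The M+6 peak is largest (0.419970); scaling to 100 gives 0.7 : 8.9 : 44.8 : 100.0 : 83.8.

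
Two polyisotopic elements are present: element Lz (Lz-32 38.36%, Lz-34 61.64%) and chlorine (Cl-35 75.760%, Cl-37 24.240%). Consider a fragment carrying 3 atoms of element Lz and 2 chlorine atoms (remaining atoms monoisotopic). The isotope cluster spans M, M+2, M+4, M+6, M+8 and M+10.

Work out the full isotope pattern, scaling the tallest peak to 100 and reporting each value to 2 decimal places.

Element Lz pattern (n=3): 0.05644634 : 0.27210786 : 0.43724526 : 0.23420054
Chlorine pattern (n=2): 0.57395776 : 0.36728448 : 0.05875776
Convolve the two distributions (both contribute in 2-u steps):
  M: 0.05644634×0.57395776 = 0.032398
  M+2: 0.05644634×0.36728448 + 0.27210786×0.57395776 = 0.176910
  M+4: 0.05644634×0.05875776 + 0.27210786×0.36728448 + 0.43724526×0.57395776 = 0.354218
  M+6: 0.27210786×0.05875776 + 0.43724526×0.36728448 + 0.23420054×0.57395776 = 0.311003
  M+8: 0.43724526×0.05875776 + 0.23420054×0.36728448 = 0.111710
  M+10: 0.23420054×0.05875776 = 0.013761
Scale to base peak (0.354218) = 100: 9.15 : 49.94 : 100.00 : 87.80 : 31.54 : 3.88

9.15 : 49.94 : 100.00 : 87.80 : 31.54 : 3.88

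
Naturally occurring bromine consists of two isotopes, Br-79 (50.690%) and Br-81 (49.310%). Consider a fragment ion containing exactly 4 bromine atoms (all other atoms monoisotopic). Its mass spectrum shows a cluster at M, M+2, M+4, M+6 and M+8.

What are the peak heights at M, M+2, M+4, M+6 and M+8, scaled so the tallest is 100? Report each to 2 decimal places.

Each Br atom is independently Br-79 (p = 0.50690) or Br-81 (q = 0.49310); the cluster is the binomial expansion (p + q)^4.
P(M) = 0.50690^4 = 0.066022
P(M+2) = 4 × 0.50690^3 × 0.49310^1 = 0.256899
P(M+4) = 6 × 0.50690^2 × 0.49310^2 = 0.374857
P(M+6) = 4 × 0.50690^1 × 0.49310^3 = 0.243101
P(M+8) = 0.49310^4 = 0.059121
The M+4 peak is largest (0.374857); scaling to 100 gives 17.61 : 68.53 : 100.00 : 64.85 : 15.77.

17.61 : 68.53 : 100.00 : 64.85 : 15.77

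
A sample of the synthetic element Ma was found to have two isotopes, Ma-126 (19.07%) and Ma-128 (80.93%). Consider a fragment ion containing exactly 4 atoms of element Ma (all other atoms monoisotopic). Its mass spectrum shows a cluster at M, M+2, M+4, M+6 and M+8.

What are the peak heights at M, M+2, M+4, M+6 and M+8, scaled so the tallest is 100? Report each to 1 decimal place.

Expanding (0.1907 + 0.8093)^4:
P(M) = 0.1907^4 = 0.001323
P(M+2) = 4 × 0.1907^3 × 0.8093^1 = 0.022450
P(M+4) = 6 × 0.1907^2 × 0.8093^2 = 0.142913
P(M+6) = 4 × 0.1907^1 × 0.8093^3 = 0.404333
P(M+8) = 0.8093^4 = 0.428981
The M+8 peak is largest (0.428981); scaling to 100 gives 0.3 : 5.2 : 33.3 : 94.3 : 100.0.

0.3 : 5.2 : 33.3 : 94.3 : 100.0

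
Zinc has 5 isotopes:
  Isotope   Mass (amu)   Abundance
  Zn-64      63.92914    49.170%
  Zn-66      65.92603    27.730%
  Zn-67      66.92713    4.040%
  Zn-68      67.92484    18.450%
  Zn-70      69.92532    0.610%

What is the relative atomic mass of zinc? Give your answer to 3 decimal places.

65.378 amu

The abundance-weighted mean is 0.49170 × 63.92914 + 0.27730 × 65.92603 + 0.04040 × 66.92713 + 0.18450 × 67.92484 + 0.00610 × 69.92532
= 31.433958 + 18.281288 + 2.703856 + 12.532133 + 0.426544 = 65.377779 amu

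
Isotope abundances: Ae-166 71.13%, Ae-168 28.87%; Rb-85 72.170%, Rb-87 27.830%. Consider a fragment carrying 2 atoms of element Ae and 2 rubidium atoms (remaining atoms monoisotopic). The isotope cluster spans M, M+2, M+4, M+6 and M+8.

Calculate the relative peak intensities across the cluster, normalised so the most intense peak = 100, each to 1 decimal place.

Element Ae pattern (n=2): 0.50594769 : 0.41070462 : 0.08334769
Rubidium pattern (n=2): 0.52085089 : 0.40169822 : 0.07745089
Convolve the two distributions (both contribute in 2-u steps):
  M: 0.50594769×0.52085089 = 0.263523
  M+2: 0.50594769×0.40169822 + 0.41070462×0.52085089 = 0.417154
  M+4: 0.50594769×0.07745089 + 0.41070462×0.40169822 + 0.08334769×0.52085089 = 0.247577
  M+6: 0.41070462×0.07745089 + 0.08334769×0.40169822 = 0.065290
  M+8: 0.08334769×0.07745089 = 0.006455
Scale to base peak (0.417154) = 100: 63.2 : 100.0 : 59.3 : 15.7 : 1.5

63.2 : 100.0 : 59.3 : 15.7 : 1.5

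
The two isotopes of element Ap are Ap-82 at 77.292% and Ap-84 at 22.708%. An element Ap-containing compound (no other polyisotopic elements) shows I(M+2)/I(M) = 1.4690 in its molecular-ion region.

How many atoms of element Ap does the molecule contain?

5

For n independent Ap atoms, I(M+2)/I(M) = n · (abundance Ap-84) / (abundance Ap-82) = n · 0.22708/0.77292.
n = 1.4690 × 0.77292/0.22708 = 5.00 ≈ 5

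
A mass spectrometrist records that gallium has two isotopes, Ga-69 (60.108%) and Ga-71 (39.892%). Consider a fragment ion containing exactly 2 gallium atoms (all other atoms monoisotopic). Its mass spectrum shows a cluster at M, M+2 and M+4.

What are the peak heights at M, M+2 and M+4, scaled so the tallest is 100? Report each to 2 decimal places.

75.34 : 100.00 : 33.18

The 2 Ga atoms are independent, so intensities follow the terms of (0.60108 + 0.39892)^2.
P(M) = 0.60108^2 = 0.361297
P(M+2) = 2 × 0.60108^1 × 0.39892^1 = 0.479566
P(M+4) = 0.39892^2 = 0.159137
The M+2 peak is largest (0.479566); scaling to 100 gives 75.34 : 100.00 : 33.18.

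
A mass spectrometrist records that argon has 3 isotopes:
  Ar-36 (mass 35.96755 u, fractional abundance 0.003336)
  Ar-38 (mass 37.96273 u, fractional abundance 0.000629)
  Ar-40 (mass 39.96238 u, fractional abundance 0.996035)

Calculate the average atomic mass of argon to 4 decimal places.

39.9478 u

The abundance-weighted mean is 0.003336 × 35.96755 + 0.000629 × 37.96273 + 0.996035 × 39.96238
= 0.119988 + 0.023879 + 39.803929 = 39.947796 u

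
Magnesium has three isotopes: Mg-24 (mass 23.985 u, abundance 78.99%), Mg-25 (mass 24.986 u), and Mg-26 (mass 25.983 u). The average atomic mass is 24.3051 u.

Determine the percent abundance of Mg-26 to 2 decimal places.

11.01%

Let x and y be the fractions of Mg-25 and Mg-26. Then x + y = 1 − 0.7899 = 0.2101 and 24.986x + 25.983y = 24.3051 − 0.7899×23.985 = 5.3593485.
Substituting: 24.986x + 25.983(0.2101 − x) = 5.3593485
(24.986 − 25.983)x = -0.0996798  ⇒  x = 0.09998, y = 0.11012
Mg-25: 10.00%, Mg-26: 11.01%.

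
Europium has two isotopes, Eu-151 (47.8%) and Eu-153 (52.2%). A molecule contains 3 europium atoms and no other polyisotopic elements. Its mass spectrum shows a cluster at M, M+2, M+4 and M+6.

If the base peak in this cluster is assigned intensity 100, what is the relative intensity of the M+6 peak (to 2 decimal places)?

Binomial terms of (0.478 + 0.522)^3: M 0.1092, M+2 0.3578, M+4 0.3907, M+6 0.1422 → M+4 is the base peak.
P(M+4) = C(3,2) × 0.478^1 × 0.522^2 = 3 × 0.4780 × 0.272484 = 0.390742 (base)
P(M+6) = C(3,3) × 0.478^0 × 0.522^3 = 1 × 1.0000 × 0.14223665 = 0.142237
Relative intensity = 0.142237 / 0.390742 × 100 = 36.40

36.40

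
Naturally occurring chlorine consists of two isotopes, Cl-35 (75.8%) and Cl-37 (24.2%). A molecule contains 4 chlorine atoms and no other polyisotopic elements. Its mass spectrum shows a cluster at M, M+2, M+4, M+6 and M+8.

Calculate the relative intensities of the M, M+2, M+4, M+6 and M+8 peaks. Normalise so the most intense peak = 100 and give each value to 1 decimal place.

Each Cl atom is independently Cl-35 (p = 0.758) or Cl-37 (q = 0.242); the cluster is the binomial expansion (p + q)^4.
P(M) = 0.758^4 = 0.330124
P(M+2) = 4 × 0.758^3 × 0.242^1 = 0.421583
P(M+4) = 6 × 0.758^2 × 0.242^2 = 0.201893
P(M+6) = 4 × 0.758^1 × 0.242^3 = 0.042971
P(M+8) = 0.242^4 = 0.003430
The M+2 peak is largest (0.421583); scaling to 100 gives 78.3 : 100.0 : 47.9 : 10.2 : 0.8.

78.3 : 100.0 : 47.9 : 10.2 : 0.8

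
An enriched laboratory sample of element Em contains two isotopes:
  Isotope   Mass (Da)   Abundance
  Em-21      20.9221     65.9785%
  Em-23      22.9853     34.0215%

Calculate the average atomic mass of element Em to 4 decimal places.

The abundance-weighted mean is 0.659785 × 20.9221 + 0.340215 × 22.9853
= 13.80409 + 7.81994 = 21.62403 Da

21.6240 Da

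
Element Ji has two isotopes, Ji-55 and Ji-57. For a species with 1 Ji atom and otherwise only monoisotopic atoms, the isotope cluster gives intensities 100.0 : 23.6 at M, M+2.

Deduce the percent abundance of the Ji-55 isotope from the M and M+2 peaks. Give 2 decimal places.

80.91%

Let p = fractional abundance of Ji-55. I(M+2)/I(M) = [C(1,1)·p^0·(1−p)] / p^1 = 1·(1−p)/p = 23.6/100.0 = 0.2360
(1−p)/p = 0.2360/1 = 0.2360  ⇒  p = 1/(1 + 0.2360) = 0.8091
Ji-55: 80.91%, Ji-57: 19.09%.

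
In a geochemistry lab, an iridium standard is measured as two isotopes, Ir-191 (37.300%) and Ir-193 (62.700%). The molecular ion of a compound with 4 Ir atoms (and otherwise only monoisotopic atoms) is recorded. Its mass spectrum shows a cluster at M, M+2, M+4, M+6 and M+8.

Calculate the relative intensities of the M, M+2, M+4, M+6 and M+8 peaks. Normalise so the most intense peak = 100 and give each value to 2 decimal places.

The 4 Ir atoms are independent, so intensities follow the terms of (0.37300 + 0.62700)^4.
P(M) = 0.37300^4 = 0.019357
P(M+2) = 4 × 0.37300^3 × 0.62700^1 = 0.130153
P(M+4) = 6 × 0.37300^2 × 0.62700^2 = 0.328174
P(M+6) = 4 × 0.37300^1 × 0.62700^3 = 0.367766
P(M+8) = 0.62700^4 = 0.154550
The M+6 peak is largest (0.367766); scaling to 100 gives 5.26 : 35.39 : 89.23 : 100.00 : 42.02.

5.26 : 35.39 : 89.23 : 100.00 : 42.02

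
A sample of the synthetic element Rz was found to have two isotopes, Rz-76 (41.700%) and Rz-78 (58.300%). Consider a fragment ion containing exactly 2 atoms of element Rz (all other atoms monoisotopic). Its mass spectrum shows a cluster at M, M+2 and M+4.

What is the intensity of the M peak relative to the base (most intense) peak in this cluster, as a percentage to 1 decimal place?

35.8%

(0.41700 + 0.58300)^2 gives M 0.1739, M+2 0.4862, M+4 0.3399; the largest is M+2.
P(M+2) = C(2,1) × 0.41700^1 × 0.58300^1 = 2 × 0.4170 × 0.5830 = 0.486222 (base)
P(M) = C(2,0) × 0.41700^2 × 0.58300^0 = 1 × 0.173889 × 1.0000 = 0.173889
Relative intensity = 0.173889 / 0.486222 × 100 = 35.8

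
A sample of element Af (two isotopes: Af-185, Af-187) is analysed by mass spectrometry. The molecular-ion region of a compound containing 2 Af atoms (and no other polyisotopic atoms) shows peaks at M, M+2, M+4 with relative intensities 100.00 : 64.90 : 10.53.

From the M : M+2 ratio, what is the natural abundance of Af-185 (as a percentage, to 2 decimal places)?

75.50%

If p is the fraction of Af that is Af-185, then I(M+2)/I(M) = [C(2,1)·p^1·(1−p)] / p^2 = 2·(1−p)/p = 64.90/100.00 = 0.6490
(1−p)/p = 0.6490/2 = 0.3245  ⇒  p = 1/(1 + 0.3245) = 0.7550
Af-185: 75.50%, Af-187: 24.50%.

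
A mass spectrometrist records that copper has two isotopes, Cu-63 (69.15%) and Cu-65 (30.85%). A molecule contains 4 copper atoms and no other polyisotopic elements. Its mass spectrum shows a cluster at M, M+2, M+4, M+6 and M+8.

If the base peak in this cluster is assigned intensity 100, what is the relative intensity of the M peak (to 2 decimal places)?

(0.6915 + 0.3085)^4 gives M 0.2286, M+2 0.4080, M+4 0.2731, M+6 0.0812, M+8 0.0091; the largest is M+2.
P(M+2) = C(4,1) × 0.6915^3 × 0.3085^1 = 4 × 0.33065611 × 0.3085 = 0.408030 (base)
P(M) = C(4,0) × 0.6915^4 × 0.3085^0 = 1 × 0.2286487 × 1.0000 = 0.228649
Relative intensity = 0.228649 / 0.408030 × 100 = 56.04

56.04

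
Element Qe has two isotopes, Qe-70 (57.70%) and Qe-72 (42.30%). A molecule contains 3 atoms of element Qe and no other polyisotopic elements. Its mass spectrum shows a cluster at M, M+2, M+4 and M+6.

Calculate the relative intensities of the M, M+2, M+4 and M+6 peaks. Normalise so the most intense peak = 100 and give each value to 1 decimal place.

45.5 : 100.0 : 73.3 : 17.9

Each Qe atom is independently Qe-70 (p = 0.5770) or Qe-72 (q = 0.4230); the cluster is the binomial expansion (p + q)^3.
P(M) = 0.5770^3 = 0.192100
P(M+2) = 3 × 0.5770^2 × 0.4230^1 = 0.422487
P(M+4) = 3 × 0.5770^1 × 0.4230^2 = 0.309726
P(M+6) = 0.4230^3 = 0.075687
The M+2 peak is largest (0.422487); scaling to 100 gives 45.5 : 100.0 : 73.3 : 17.9.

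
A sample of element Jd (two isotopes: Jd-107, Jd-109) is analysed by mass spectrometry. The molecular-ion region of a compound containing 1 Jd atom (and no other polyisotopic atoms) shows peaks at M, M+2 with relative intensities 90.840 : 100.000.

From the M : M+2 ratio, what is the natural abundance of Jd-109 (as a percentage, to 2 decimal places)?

52.40%

Write p for the Jd-107 fraction. I(M+2)/I(M) = [C(1,1)·p^0·(1−p)] / p^1 = 1·(1−p)/p = 100.000/90.840 = 1.1008
(1−p)/p = 1.1008/1 = 1.1008  ⇒  p = 1/(1 + 1.1008) = 0.4760
Jd-107: 47.60%, Jd-109: 52.40%.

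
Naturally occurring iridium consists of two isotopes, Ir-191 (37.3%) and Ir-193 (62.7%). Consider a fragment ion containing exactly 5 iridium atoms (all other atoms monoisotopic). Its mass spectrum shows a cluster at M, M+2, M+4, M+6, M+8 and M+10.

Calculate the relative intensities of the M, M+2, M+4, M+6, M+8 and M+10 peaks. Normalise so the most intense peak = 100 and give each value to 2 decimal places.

Each Ir atom is independently Ir-191 (p = 0.373) or Ir-193 (q = 0.627); the cluster is the binomial expansion (p + q)^5.
P(M) = 0.373^5 = 0.007220
P(M+2) = 5 × 0.373^4 × 0.627^1 = 0.060684
P(M+4) = 10 × 0.373^3 × 0.627^2 = 0.204015
P(M+6) = 10 × 0.373^2 × 0.627^3 = 0.342942
P(M+8) = 5 × 0.373^1 × 0.627^4 = 0.288237
P(M+10) = 0.627^5 = 0.096903
The M+6 peak is largest (0.342942); scaling to 100 gives 2.11 : 17.70 : 59.49 : 100.00 : 84.05 : 28.26.

2.11 : 17.70 : 59.49 : 100.00 : 84.05 : 28.26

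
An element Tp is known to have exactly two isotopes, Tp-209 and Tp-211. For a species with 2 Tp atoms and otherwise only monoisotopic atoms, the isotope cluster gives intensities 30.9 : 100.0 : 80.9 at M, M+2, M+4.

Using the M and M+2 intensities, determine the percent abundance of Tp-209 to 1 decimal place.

Let p = fractional abundance of Tp-209. I(M+2)/I(M) = [C(2,1)·p^1·(1−p)] / p^2 = 2·(1−p)/p = 100.0/30.9 = 3.2362
(1−p)/p = 3.2362/2 = 1.6181  ⇒  p = 1/(1 + 1.6181) = 0.3820
Tp-209: 38.2%, Tp-211: 61.8%.

38.2%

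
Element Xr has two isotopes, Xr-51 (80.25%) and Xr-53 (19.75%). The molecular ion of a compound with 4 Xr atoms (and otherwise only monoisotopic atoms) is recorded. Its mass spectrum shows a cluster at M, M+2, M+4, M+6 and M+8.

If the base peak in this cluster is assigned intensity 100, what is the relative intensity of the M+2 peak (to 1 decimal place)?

98.4

Term probabilities: M 0.4147, M+2 0.4083, M+4 0.1507, M+6 0.0247, M+8 0.0015. Base peak = M.
P(M) = C(4,0) × 0.8025^4 × 0.1975^0 = 1 × 0.41474405 × 1.0000 = 0.414744 (base)
P(M+2) = C(4,1) × 0.8025^3 × 0.1975^1 = 4 × 0.51681502 × 0.1975 = 0.408284
Relative intensity = 0.408284 / 0.414744 × 100 = 98.4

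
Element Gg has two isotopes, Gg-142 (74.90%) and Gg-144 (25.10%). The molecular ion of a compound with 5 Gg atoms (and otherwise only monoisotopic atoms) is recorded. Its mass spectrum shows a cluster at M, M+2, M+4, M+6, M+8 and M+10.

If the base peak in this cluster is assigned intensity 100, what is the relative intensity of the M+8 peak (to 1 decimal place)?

(0.7490 + 0.2510)^5 gives M 0.2357, M+2 0.3950, M+4 0.2647, M+6 0.0887, M+8 0.0149, M+10 0.0010; the largest is M+2.
P(M+2) = C(5,1) × 0.7490^4 × 0.2510^1 = 5 × 0.31472212 × 0.2510 = 0.394976 (base)
P(M+8) = C(5,4) × 0.7490^1 × 0.2510^4 = 5 × 0.7490 × 0.00396913 = 0.014864
Relative intensity = 0.014864 / 0.394976 × 100 = 3.8

3.8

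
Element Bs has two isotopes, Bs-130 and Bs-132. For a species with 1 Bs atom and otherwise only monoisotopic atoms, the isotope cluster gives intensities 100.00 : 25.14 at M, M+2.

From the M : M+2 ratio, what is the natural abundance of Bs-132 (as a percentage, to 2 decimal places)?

20.09%

Let p = fractional abundance of Bs-130. I(M+2)/I(M) = [C(1,1)·p^0·(1−p)] / p^1 = 1·(1−p)/p = 25.14/100.00 = 0.2514
(1−p)/p = 0.2514/1 = 0.2514  ⇒  p = 1/(1 + 0.2514) = 0.7991
Bs-130: 79.91%, Bs-132: 20.09%.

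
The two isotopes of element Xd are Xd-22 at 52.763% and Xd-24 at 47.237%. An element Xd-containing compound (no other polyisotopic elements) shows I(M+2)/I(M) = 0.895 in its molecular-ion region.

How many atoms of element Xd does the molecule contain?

The M+2/M ratio from n Xd atoms is n · q/p = n · 0.47237/0.52763.
n = 0.895 × 0.52763/0.47237 = 1.00 ≈ 1

1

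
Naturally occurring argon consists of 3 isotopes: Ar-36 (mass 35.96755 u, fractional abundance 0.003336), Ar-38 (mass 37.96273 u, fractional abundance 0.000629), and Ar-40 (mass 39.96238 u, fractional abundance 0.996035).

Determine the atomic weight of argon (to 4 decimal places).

Ar = Σ fᵢ·mᵢ = 0.003336 × 35.96755 + 0.000629 × 37.96273 + 0.996035 × 39.96238
= 0.119988 + 0.023879 + 39.803929 = 39.947796 u

39.9478 u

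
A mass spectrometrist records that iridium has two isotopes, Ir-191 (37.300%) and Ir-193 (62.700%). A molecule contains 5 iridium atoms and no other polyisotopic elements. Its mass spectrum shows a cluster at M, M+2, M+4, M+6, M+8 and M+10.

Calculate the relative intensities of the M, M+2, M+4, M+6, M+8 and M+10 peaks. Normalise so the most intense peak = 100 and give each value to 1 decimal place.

Expanding (0.37300 + 0.62700)^5:
P(M) = 0.37300^5 = 0.007220
P(M+2) = 5 × 0.37300^4 × 0.62700^1 = 0.060684
P(M+4) = 10 × 0.37300^3 × 0.62700^2 = 0.204015
P(M+6) = 10 × 0.37300^2 × 0.62700^3 = 0.342942
P(M+8) = 5 × 0.37300^1 × 0.62700^4 = 0.288237
P(M+10) = 0.62700^5 = 0.096903
The M+6 peak is largest (0.342942); scaling to 100 gives 2.1 : 17.7 : 59.5 : 100.0 : 84.0 : 28.3.

2.1 : 17.7 : 59.5 : 100.0 : 84.0 : 28.3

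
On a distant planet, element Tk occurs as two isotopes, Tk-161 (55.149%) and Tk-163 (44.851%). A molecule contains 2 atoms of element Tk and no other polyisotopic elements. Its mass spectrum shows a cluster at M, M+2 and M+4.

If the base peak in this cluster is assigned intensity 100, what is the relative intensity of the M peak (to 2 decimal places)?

(0.55149 + 0.44851)^2 gives M 0.3041, M+2 0.4947, M+4 0.2012; the largest is M+2.
P(M+2) = C(2,1) × 0.55149^1 × 0.44851^1 = 2 × 0.55149 × 0.44851 = 0.494698 (base)
P(M) = C(2,0) × 0.55149^2 × 0.44851^0 = 1 × 0.30414122 × 1.0000 = 0.304141
Relative intensity = 0.304141 / 0.494698 × 100 = 61.48

61.48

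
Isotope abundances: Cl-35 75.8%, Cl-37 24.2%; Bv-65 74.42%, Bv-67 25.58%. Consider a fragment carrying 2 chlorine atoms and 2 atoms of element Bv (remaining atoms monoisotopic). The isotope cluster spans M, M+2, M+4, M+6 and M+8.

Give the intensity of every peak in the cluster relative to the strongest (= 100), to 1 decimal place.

75.4 : 100.0 : 49.7 : 11.0 : 0.9

Chlorine pattern (n=2): 0.574564 : 0.366872 : 0.058564
Element Bv pattern (n=2): 0.55383364 : 0.38073272 : 0.06543364
Convolve the two distributions (both contribute in 2-u steps):
  M: 0.574564×0.55383364 = 0.318213
  M+2: 0.574564×0.38073272 + 0.366872×0.55383364 = 0.421941
  M+4: 0.574564×0.06543364 + 0.366872×0.38073272 + 0.058564×0.55383364 = 0.209711
  M+6: 0.366872×0.06543364 + 0.058564×0.38073272 = 0.046303
  M+8: 0.058564×0.06543364 = 0.003832
Scale to base peak (0.421941) = 100: 75.4 : 100.0 : 49.7 : 11.0 : 0.9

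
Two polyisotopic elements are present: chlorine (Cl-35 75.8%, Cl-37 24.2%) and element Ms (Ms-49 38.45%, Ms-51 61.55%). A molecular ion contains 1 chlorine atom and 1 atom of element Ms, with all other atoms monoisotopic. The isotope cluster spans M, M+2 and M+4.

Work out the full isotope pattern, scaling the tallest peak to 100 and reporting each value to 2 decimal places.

Chlorine pattern (n=1): 0.7580 : 0.2420
Element Ms pattern (n=1): 0.3845 : 0.6155
Convolve the two distributions (both contribute in 2-u steps):
  M: 0.7580×0.3845 = 0.291451
  M+2: 0.7580×0.6155 + 0.2420×0.3845 = 0.559598
  M+4: 0.2420×0.6155 = 0.148951
Scale to base peak (0.559598) = 100: 52.08 : 100.00 : 26.62

52.08 : 100.00 : 26.62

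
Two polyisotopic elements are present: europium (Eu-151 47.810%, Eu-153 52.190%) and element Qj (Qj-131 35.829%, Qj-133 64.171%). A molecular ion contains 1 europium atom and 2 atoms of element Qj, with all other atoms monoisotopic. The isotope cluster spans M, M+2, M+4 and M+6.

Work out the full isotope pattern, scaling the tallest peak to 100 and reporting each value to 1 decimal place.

14.0 : 65.7 : 100.0 : 49.2

Europium pattern (n=1): 0.4781 : 0.5219
Element Qj pattern (n=2): 0.12837172 : 0.45983655 : 0.41179172
Convolve the two distributions (both contribute in 2-u steps):
  M: 0.4781×0.12837172 = 0.061375
  M+2: 0.4781×0.45983655 + 0.5219×0.12837172 = 0.286845
  M+4: 0.4781×0.41179172 + 0.5219×0.45983655 = 0.436866
  M+6: 0.5219×0.41179172 = 0.214914
Scale to base peak (0.436866) = 100: 14.0 : 65.7 : 100.0 : 49.2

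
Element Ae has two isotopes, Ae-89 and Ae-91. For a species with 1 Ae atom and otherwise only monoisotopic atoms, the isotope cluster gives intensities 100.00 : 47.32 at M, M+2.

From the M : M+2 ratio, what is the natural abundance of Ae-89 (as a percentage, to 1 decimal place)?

If p is the fraction of Ae that is Ae-89, then I(M+2)/I(M) = [C(1,1)·p^0·(1−p)] / p^1 = 1·(1−p)/p = 47.32/100.00 = 0.4732
(1−p)/p = 0.4732/1 = 0.4732  ⇒  p = 1/(1 + 0.4732) = 0.6788
Ae-89: 67.9%, Ae-91: 32.1%.

67.9%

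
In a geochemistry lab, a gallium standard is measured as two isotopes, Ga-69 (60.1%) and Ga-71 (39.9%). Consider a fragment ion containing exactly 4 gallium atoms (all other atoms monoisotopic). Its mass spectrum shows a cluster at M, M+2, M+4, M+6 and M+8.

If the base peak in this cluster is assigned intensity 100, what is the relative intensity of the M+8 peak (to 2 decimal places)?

7.32

Binomial terms of (0.601 + 0.399)^4: M 0.1305, M+2 0.3465, M+4 0.3450, M+6 0.1527, M+8 0.0253 → M+2 is the base peak.
P(M+2) = C(4,1) × 0.601^3 × 0.399^1 = 4 × 0.2170818 × 0.3990 = 0.346463 (base)
P(M+8) = C(4,4) × 0.601^0 × 0.399^4 = 1 × 1.0000 × 0.02534496 = 0.025345
Relative intensity = 0.025345 / 0.346463 × 100 = 7.32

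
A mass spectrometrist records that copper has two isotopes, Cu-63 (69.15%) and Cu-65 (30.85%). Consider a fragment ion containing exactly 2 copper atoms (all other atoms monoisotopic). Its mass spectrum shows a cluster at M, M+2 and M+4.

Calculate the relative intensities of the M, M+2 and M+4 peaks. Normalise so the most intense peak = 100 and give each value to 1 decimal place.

100.0 : 89.2 : 19.9

The 2 Cu atoms are independent, so intensities follow the terms of (0.6915 + 0.3085)^2.
P(M) = 0.6915^2 = 0.478172
P(M+2) = 2 × 0.6915^1 × 0.3085^1 = 0.426656
P(M+4) = 0.3085^2 = 0.095172
The M peak is largest (0.478172); scaling to 100 gives 100.0 : 89.2 : 19.9.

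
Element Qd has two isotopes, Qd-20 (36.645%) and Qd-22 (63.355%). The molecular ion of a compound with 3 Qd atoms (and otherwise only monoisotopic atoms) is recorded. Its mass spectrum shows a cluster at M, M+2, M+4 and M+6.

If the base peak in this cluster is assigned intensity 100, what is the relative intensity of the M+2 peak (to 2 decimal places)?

Binomial terms of (0.36645 + 0.63355)^3: M 0.0492, M+2 0.2552, M+4 0.4413, M+6 0.2543 → M+4 is the base peak.
P(M+4) = C(3,2) × 0.36645^1 × 0.63355^2 = 3 × 0.36645 × 0.4013856 = 0.441263 (base)
P(M+2) = C(3,1) × 0.36645^2 × 0.63355^1 = 3 × 0.1342856 × 0.63355 = 0.255230
Relative intensity = 0.255230 / 0.441263 × 100 = 57.84

57.84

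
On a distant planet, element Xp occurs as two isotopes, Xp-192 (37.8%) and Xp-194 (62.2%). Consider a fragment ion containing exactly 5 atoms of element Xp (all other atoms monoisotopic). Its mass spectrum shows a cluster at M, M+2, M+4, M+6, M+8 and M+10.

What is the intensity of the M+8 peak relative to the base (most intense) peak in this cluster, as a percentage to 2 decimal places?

82.28%

(0.378 + 0.622)^5 gives M 0.0077, M+2 0.0635, M+4 0.2090, M+6 0.3438, M+8 0.2829, M+10 0.0931; the largest is M+6.
P(M+6) = C(5,3) × 0.378^2 × 0.622^3 = 10 × 0.142884 × 0.24064185 = 0.343839 (base)
P(M+8) = C(5,4) × 0.378^1 × 0.622^4 = 5 × 0.3780 × 0.14967923 = 0.282894
Relative intensity = 0.282894 / 0.343839 × 100 = 82.28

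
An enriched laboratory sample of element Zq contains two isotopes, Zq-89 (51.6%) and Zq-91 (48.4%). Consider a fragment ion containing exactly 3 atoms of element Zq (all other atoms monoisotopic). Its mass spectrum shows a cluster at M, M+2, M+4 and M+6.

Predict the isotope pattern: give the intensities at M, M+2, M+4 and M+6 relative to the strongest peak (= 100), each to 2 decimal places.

35.54 : 100.00 : 93.80 : 29.33

Expanding (0.516 + 0.484)^3:
P(M) = 0.516^3 = 0.137388
P(M+2) = 3 × 0.516^2 × 0.484^1 = 0.386604
P(M+4) = 3 × 0.516^1 × 0.484^2 = 0.362628
P(M+6) = 0.484^3 = 0.113380
The M+2 peak is largest (0.386604); scaling to 100 gives 35.54 : 100.00 : 93.80 : 29.33.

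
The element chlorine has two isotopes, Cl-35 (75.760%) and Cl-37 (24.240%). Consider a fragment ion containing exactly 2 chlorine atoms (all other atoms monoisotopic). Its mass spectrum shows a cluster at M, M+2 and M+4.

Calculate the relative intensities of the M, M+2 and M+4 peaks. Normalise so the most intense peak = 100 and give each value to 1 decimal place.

Each Cl atom is independently Cl-35 (p = 0.75760) or Cl-37 (q = 0.24240); the cluster is the binomial expansion (p + q)^2.
P(M) = 0.75760^2 = 0.573958
P(M+2) = 2 × 0.75760^1 × 0.24240^1 = 0.367284
P(M+4) = 0.24240^2 = 0.058758
The M peak is largest (0.573958); scaling to 100 gives 100.0 : 64.0 : 10.2.

100.0 : 64.0 : 10.2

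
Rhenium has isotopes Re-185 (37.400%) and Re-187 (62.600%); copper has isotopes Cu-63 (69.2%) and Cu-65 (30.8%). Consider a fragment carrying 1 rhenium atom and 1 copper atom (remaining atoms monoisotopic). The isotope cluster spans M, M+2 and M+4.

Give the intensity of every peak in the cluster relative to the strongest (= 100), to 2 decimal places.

47.19 : 100.00 : 35.16

Rhenium pattern (n=1): 0.3740 : 0.6260
Copper pattern (n=1): 0.6920 : 0.3080
Convolve the two distributions (both contribute in 2-u steps):
  M: 0.3740×0.6920 = 0.258808
  M+2: 0.3740×0.3080 + 0.6260×0.6920 = 0.548384
  M+4: 0.6260×0.3080 = 0.192808
Scale to base peak (0.548384) = 100: 47.19 : 100.00 : 35.16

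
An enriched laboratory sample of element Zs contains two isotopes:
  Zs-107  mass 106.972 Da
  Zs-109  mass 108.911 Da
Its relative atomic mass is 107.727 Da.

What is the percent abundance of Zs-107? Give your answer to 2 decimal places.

Let x be the fractional abundance of Zs-107; then Zs-109 has abundance 1 − x.
106.972·x + 108.911·(1 − x) = 107.727
(106.972 − 108.911)·x = 107.727 − 108.911
x = -1.184 / -1.939 = 0.61062 → 61.06% Zs-107, 38.94% Zs-109.

61.06%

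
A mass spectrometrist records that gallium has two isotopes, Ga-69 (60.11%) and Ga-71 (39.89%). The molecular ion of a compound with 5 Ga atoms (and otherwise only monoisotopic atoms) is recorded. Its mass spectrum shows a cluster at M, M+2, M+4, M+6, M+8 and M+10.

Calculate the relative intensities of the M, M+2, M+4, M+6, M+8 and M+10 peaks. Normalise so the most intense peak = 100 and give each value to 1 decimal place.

22.7 : 75.3 : 100.0 : 66.4 : 22.0 : 2.9

Each Ga atom is independently Ga-69 (p = 0.6011) or Ga-71 (q = 0.3989); the cluster is the binomial expansion (p + q)^5.
P(M) = 0.6011^5 = 0.078475
P(M+2) = 5 × 0.6011^4 × 0.3989^1 = 0.260388
P(M+4) = 10 × 0.6011^3 × 0.3989^2 = 0.345596
P(M+6) = 10 × 0.6011^2 × 0.3989^3 = 0.229343
P(M+8) = 5 × 0.6011^1 × 0.3989^4 = 0.076098
P(M+10) = 0.3989^5 = 0.010100
The M+4 peak is largest (0.345596); scaling to 100 gives 22.7 : 75.3 : 100.0 : 66.4 : 22.0 : 2.9.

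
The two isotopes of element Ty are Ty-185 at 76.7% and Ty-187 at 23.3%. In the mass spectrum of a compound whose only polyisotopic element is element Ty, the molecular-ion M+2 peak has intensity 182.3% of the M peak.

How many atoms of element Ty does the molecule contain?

With n Ty atoms, P(M+2)/P(M) = C(n,1)·p^(n−1)q / p^n = n·q/p = n · 0.233/0.767.
n = 1.823 × 0.767/0.233 = 6.00 ≈ 6

6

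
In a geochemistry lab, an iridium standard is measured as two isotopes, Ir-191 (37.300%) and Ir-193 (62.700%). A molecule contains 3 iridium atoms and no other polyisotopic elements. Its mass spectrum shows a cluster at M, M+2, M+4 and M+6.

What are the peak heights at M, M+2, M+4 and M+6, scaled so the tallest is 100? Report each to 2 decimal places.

11.80 : 59.49 : 100.00 : 56.03

Each Ir atom is independently Ir-191 (p = 0.37300) or Ir-193 (q = 0.62700); the cluster is the binomial expansion (p + q)^3.
P(M) = 0.37300^3 = 0.051895
P(M+2) = 3 × 0.37300^2 × 0.62700^1 = 0.261702
P(M+4) = 3 × 0.37300^1 × 0.62700^2 = 0.439911
P(M+6) = 0.62700^3 = 0.246492
The M+4 peak is largest (0.439911); scaling to 100 gives 11.80 : 59.49 : 100.00 : 56.03.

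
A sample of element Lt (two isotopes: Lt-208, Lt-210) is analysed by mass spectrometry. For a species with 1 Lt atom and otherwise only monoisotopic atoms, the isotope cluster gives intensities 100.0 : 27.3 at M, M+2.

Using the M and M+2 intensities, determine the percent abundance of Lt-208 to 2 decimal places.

78.55%

If p is the fraction of Lt that is Lt-208, then I(M+2)/I(M) = [C(1,1)·p^0·(1−p)] / p^1 = 1·(1−p)/p = 27.3/100.0 = 0.2730
(1−p)/p = 0.2730/1 = 0.2730  ⇒  p = 1/(1 + 0.2730) = 0.7855
Lt-208: 78.55%, Lt-210: 21.45%.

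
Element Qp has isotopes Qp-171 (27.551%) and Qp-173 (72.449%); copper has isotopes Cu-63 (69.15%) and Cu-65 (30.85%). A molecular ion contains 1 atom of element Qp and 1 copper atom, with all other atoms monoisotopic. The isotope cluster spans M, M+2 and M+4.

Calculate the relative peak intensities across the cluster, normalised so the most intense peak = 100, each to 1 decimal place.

Element Qp pattern (n=1): 0.27551 : 0.72449
Copper pattern (n=1): 0.6915 : 0.3085
Convolve the two distributions (both contribute in 2-u steps):
  M: 0.27551×0.6915 = 0.190515
  M+2: 0.27551×0.3085 + 0.72449×0.6915 = 0.585980
  M+4: 0.72449×0.3085 = 0.223505
Scale to base peak (0.585980) = 100: 32.5 : 100.0 : 38.1

32.5 : 100.0 : 38.1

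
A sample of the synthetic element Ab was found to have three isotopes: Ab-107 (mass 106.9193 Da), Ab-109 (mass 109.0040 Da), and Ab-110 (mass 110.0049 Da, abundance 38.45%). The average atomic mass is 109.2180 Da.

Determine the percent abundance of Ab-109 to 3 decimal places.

53.355%

Let x and y be the fractions of Ab-107 and Ab-109. Then x + y = 1 − 0.3845 = 0.6155 and 106.9193x + 109.0040y = 109.2180 − 0.3845×110.0049 = 66.92111595.
Substituting: 106.9193x + 109.0040(0.6155 − x) = 66.92111595
(106.9193 − 109.0040)x = -0.17084605  ⇒  x = 0.08195, y = 0.53355
Ab-107: 8.195%, Ab-109: 53.355%.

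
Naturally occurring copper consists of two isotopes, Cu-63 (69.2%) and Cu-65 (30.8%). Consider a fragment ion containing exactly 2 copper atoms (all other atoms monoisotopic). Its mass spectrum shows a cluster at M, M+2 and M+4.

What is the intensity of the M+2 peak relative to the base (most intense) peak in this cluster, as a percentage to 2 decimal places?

89.02%

(0.692 + 0.308)^2 gives M 0.4789, M+2 0.4263, M+4 0.0949; the largest is M.
P(M) = C(2,0) × 0.692^2 × 0.308^0 = 1 × 0.478864 × 1.0000 = 0.478864 (base)
P(M+2) = C(2,1) × 0.692^1 × 0.308^1 = 2 × 0.6920 × 0.3080 = 0.426272
Relative intensity = 0.426272 / 0.478864 × 100 = 89.02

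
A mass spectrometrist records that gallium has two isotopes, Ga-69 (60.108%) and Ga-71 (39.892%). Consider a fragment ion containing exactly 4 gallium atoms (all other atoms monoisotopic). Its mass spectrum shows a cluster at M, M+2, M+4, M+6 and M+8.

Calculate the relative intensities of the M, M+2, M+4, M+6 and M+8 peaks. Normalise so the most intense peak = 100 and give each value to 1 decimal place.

37.7 : 100.0 : 99.6 : 44.0 : 7.3

Each Ga atom is independently Ga-69 (p = 0.60108) or Ga-71 (q = 0.39892); the cluster is the binomial expansion (p + q)^4.
P(M) = 0.60108^4 = 0.130536
P(M+2) = 4 × 0.60108^3 × 0.39892^1 = 0.346531
P(M+4) = 6 × 0.60108^2 × 0.39892^2 = 0.344975
P(M+6) = 4 × 0.60108^1 × 0.39892^3 = 0.152633
P(M+8) = 0.39892^4 = 0.025325
The M+2 peak is largest (0.346531); scaling to 100 gives 37.7 : 100.0 : 99.6 : 44.0 : 7.3.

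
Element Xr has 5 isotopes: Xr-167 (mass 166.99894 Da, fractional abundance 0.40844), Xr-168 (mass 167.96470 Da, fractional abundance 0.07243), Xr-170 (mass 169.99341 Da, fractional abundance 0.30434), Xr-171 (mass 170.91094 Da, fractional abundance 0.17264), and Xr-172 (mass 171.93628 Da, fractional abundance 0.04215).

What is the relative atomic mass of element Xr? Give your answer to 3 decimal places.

168.864 Da

Average mass = Σ (abundance × isotope mass) = 0.40844 × 166.99894 + 0.07243 × 167.96470 + 0.30434 × 169.99341 + 0.17264 × 170.91094 + 0.04215 × 171.93628
= 68.209047 + 12.165683 + 51.735794 + 29.506065 + 7.247114 = 168.863703 Da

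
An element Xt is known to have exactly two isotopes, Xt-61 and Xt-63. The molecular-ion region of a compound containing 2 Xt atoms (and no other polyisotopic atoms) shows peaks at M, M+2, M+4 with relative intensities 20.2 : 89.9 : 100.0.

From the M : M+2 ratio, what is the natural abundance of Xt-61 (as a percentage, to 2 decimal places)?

31.01%

Let p = fractional abundance of Xt-61. I(M+2)/I(M) = [C(2,1)·p^1·(1−p)] / p^2 = 2·(1−p)/p = 89.9/20.2 = 4.4505
(1−p)/p = 4.4505/2 = 2.2252  ⇒  p = 1/(1 + 2.2252) = 0.3101
Xt-61: 31.01%, Xt-63: 68.99%.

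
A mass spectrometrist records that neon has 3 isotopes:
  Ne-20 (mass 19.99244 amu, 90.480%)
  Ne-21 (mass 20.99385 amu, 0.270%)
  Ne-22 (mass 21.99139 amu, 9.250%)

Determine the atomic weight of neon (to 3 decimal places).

20.180 amu

Ar = Σ fᵢ·mᵢ = 0.90480 × 19.99244 + 0.00270 × 20.99385 + 0.09250 × 21.99139
= 18.089160 + 0.056683 + 2.034204 = 20.180047 amu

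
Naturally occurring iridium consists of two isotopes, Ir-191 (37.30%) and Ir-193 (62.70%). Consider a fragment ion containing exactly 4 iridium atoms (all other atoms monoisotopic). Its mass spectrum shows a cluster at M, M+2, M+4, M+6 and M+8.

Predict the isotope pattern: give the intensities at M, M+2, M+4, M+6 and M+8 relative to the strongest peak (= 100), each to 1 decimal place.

Expanding (0.3730 + 0.6270)^4:
P(M) = 0.3730^4 = 0.019357
P(M+2) = 4 × 0.3730^3 × 0.6270^1 = 0.130153
P(M+4) = 6 × 0.3730^2 × 0.6270^2 = 0.328174
P(M+6) = 4 × 0.3730^1 × 0.6270^3 = 0.367766
P(M+8) = 0.6270^4 = 0.154550
The M+6 peak is largest (0.367766); scaling to 100 gives 5.3 : 35.4 : 89.2 : 100.0 : 42.0.

5.3 : 35.4 : 89.2 : 100.0 : 42.0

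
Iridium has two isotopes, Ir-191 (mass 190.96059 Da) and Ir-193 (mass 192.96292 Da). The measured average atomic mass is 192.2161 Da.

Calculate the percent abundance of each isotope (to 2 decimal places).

Ir-191: 37.30%, Ir-193: 62.70%

Writing the weighted mean with unknown fraction x of Ir-191:
190.96059·x + 192.96292·(1 − x) = 192.2161
(190.96059 − 192.96292)·x = 192.2161 − 192.96292
x = -0.74682 / -2.00233 = 0.37298 → 37.30% Ir-191, 62.70% Ir-193.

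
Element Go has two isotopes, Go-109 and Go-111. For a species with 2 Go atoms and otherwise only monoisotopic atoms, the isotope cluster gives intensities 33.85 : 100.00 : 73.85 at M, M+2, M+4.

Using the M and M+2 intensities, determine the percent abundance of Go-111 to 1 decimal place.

Let p = fractional abundance of Go-109. I(M+2)/I(M) = [C(2,1)·p^1·(1−p)] / p^2 = 2·(1−p)/p = 100.00/33.85 = 2.9542
(1−p)/p = 2.9542/2 = 1.4771  ⇒  p = 1/(1 + 1.4771) = 0.4037
Go-109: 40.4%, Go-111: 59.6%.

59.6%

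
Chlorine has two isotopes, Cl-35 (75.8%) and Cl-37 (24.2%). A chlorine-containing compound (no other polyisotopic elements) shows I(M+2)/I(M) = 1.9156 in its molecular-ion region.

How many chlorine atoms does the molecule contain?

6

For n independent Cl atoms, I(M+2)/I(M) = n · (abundance Cl-37) / (abundance Cl-35) = n · 0.242/0.758.
n = 1.9156 × 0.758/0.242 = 6.00 ≈ 6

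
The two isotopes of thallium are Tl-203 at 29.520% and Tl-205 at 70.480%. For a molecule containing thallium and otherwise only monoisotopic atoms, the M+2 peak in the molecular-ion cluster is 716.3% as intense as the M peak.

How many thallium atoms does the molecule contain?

3

For n independent Tl atoms, I(M+2)/I(M) = n · (abundance Tl-205) / (abundance Tl-203) = n · 0.70480/0.29520.
n = 7.163 × 0.29520/0.70480 = 3.00 ≈ 3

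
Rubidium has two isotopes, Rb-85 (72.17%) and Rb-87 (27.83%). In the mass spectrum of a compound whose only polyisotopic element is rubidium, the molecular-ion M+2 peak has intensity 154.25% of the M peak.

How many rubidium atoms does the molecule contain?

With n Rb atoms, P(M+2)/P(M) = C(n,1)·p^(n−1)q / p^n = n·q/p = n · 0.2783/0.7217.
n = 1.5425 × 0.7217/0.2783 = 4.00 ≈ 4

4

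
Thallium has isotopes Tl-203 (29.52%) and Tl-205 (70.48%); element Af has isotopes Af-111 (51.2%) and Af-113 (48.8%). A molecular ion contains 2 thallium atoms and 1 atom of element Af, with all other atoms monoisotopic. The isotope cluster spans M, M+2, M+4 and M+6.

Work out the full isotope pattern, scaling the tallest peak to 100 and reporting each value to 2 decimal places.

9.75 : 55.88 : 100.00 : 53.00

Thallium pattern (n=2): 0.08714304 : 0.41611392 : 0.49674304
Element Af pattern (n=1): 0.5120 : 0.4880
Convolve the two distributions (both contribute in 2-u steps):
  M: 0.08714304×0.5120 = 0.044617
  M+2: 0.08714304×0.4880 + 0.41611392×0.5120 = 0.255576
  M+4: 0.41611392×0.4880 + 0.49674304×0.5120 = 0.457396
  M+6: 0.49674304×0.4880 = 0.242411
Scale to base peak (0.457396) = 100: 9.75 : 55.88 : 100.00 : 53.00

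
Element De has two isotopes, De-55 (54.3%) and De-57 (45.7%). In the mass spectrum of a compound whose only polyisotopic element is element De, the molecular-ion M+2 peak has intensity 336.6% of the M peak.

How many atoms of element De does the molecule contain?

With n De atoms, P(M+2)/P(M) = C(n,1)·p^(n−1)q / p^n = n·q/p = n · 0.457/0.543.
n = 3.366 × 0.543/0.457 = 4.00 ≈ 4

4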